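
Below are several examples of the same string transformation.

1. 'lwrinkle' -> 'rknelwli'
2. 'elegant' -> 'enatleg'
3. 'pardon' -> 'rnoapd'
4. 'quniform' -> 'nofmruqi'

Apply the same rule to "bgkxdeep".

kedpegbx

The transformation: swap each adjacent pair of characters (1↔2, 3↔4, ...), then move the first 3 characters to the end (rotate left by 3).
Applying that to "bgkxdeep" gives "kedpegbx".
(Check on "lwrinkle": → "wlirknel" → "rknelwli" ✓)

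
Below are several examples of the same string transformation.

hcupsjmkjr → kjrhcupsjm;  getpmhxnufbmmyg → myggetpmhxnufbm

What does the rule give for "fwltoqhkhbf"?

The pattern: move the last 3 characters to the front (rotate right by 3).
Doing the same to "fwltoqhkhbf": "hbffwltoqhk".

hbffwltoqhk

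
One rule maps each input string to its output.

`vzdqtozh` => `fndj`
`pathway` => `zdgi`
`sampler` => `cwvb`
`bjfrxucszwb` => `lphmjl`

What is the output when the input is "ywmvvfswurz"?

The rule is to keep every other character starting from the first (positions 1st, 3rd, 5th, ...), then shift every letter 10 places forward in the alphabet (wrapping around).
For "ywmvvfswurz" the result is "iwfcej".

iwfcej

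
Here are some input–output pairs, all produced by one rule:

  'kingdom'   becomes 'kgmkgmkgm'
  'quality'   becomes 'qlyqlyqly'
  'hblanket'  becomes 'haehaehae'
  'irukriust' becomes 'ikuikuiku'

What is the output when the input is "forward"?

Looking at the pairs, the operation is to keep one character in every 3, starting at position 1 (positions 1st, 4th, 7th, ...), then write the whole string 3 times in a row.
On "forward" that produces "fwdfwdfwd".

fwdfwdfwd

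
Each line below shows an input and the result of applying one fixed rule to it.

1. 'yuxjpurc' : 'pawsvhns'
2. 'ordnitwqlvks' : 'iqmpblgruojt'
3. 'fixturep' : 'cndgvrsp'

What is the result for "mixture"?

Rule — move the last 2 characters to the front (rotate right by 2), then shift every letter 2 places backward in the alphabet (wrapping around).
For "mixture", step one produces "remixtu"; step two turns that into "pckgvrs".

pckgvrs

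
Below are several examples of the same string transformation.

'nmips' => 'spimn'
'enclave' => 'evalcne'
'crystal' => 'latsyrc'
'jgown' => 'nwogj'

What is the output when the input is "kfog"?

Looking at the pairs, the operation is to reverse the string.
For "kfog" the result is "gofk".

gofk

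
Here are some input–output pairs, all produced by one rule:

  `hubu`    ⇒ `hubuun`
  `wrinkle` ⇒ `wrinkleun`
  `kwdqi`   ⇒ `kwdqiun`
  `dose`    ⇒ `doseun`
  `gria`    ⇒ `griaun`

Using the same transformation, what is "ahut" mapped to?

ahutun

Looking at the pairs, the operation is to append "un".
For "ahut" the result is "ahutun".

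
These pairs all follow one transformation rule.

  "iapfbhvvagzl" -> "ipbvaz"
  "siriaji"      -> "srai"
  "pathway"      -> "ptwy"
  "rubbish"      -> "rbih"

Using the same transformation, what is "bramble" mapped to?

babe

Each output is the input with this applied: keep every other character starting from the first (positions 1st, 3rd, 5th, ...).
Doing the same to "bramble": "babe".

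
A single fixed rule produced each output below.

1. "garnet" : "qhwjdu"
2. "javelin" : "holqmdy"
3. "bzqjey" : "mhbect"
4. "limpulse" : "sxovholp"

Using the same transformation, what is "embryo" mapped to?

What's happening: shift every letter 3 places forward in the alphabet (wrapping around), then move the first 3 characters to the end (rotate left by 3).
On "embryo": the first step gives "hpeubr", and the second then gives "ubrhpe".
(Check on "garnet": → "jduqhw" → "qhwjdu" ✓)

ubrhpe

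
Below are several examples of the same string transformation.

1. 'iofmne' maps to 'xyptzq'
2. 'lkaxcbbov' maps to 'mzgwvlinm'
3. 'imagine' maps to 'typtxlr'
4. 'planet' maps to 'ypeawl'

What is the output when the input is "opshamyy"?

xjjzadsl

In each case the input is transformed by: move the last 3 characters to the front (rotate right by 3), then shift every letter 11 places forward in the alphabet (wrapping around).
"opshamyy" → "myyopsha" → "xjjzadsl".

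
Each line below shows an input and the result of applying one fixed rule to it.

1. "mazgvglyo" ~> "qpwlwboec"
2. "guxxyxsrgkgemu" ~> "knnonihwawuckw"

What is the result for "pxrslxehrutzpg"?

The transformation: move the first character to the end, then shift every letter 10 places backward in the alphabet (wrapping around).
Applying both steps to "pxrslxehrutzpg": "xrslxehrutzpgp", then "nhibnuxhkjpfwf".

nhibnuxhkjpfwf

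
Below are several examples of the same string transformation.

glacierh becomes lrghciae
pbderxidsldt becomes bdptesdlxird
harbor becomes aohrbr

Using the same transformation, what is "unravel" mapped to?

Looking at the pairs, the operation is to swap each adjacent pair of characters (1↔2, 3↔4, ...), then take characters alternately from the front and the back (1st, last, 2nd, 2nd-last, ...).
For "unravel", step one produces "nuarevl"; step two turns that into "nluvaer".
(Check on "harbor": → "ahbrro" → "aohrbr" ✓)

nluvaer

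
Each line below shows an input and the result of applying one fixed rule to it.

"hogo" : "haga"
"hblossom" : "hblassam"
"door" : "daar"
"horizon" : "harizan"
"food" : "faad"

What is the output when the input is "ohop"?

ahap

Looking at the pairs, the operation is to replace every "o" with "a".
So "ohop" becomes "ahap".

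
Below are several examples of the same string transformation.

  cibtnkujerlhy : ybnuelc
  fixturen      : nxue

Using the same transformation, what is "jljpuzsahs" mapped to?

sjush

The pattern: swap the first and last characters, then keep every other character starting from the first (positions 1st, 3rd, 5th, ...).
Applying that to "jljpuzsahs" gives "sjush".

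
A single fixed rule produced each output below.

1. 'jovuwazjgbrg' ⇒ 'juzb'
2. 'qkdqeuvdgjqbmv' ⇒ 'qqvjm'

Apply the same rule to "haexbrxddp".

hxxp

Looking at the pairs, the operation is to keep one character in every 3, starting at position 1 (positions 1st, 4th, 7th, ...).
For "haexbrxddp" the result is "hxxp".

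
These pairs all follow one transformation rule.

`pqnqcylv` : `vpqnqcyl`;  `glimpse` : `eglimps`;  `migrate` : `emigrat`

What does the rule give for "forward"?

The rule is to move the last character to the front.
Doing the same to "forward": "dforwar".

dforwar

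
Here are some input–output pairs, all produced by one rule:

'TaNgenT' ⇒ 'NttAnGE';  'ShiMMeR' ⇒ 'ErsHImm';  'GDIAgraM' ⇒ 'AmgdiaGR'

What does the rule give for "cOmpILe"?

Rule — move the last 2 characters to the front (rotate right by 2), then flip the case of every letter.
For "cOmpILe", step one produces "LecOmpI"; step two turns that into "lECoMPi".

lECoMPi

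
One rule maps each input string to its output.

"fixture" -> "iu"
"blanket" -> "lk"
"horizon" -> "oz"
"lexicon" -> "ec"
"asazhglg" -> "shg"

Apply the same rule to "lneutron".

ntn

The rule is to keep one character in every 3, starting at position 2 (positions 2nd, 5th, 8th, ...).
On "lneutron" that produces "ntn".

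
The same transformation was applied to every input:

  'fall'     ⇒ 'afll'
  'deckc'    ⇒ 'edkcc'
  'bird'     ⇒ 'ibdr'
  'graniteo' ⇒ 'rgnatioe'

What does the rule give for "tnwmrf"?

Each output is the input with this applied: swap each adjacent pair of characters (1↔2, 3↔4, ...).
"tnwmrf" → "ntmwfr".

ntmwfr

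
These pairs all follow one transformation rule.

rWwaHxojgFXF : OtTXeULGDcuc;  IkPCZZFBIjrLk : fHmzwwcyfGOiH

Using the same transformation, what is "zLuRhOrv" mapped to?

WiRoElOS

In each case the input is transformed by: shift every letter 3 places backward in the alphabet (wrapping around), then flip the case of every letter.
Doing the same to "zLuRhOrv": "WiRoElOS".
(Check on "IkPCZZFBIjrLk": → "FhMZWWCYFgoIh" → "fHmzwwcyfGOiH" ✓)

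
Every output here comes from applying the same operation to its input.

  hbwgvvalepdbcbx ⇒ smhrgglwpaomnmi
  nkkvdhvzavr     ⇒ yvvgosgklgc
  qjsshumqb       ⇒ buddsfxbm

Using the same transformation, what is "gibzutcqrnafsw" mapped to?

rtmkfenbcylqdh

Rule — shift every letter 11 places forward in the alphabet (wrapping around).
Doing the same to "gibzutcqrnafsw": "rtmkfenbcylqdh".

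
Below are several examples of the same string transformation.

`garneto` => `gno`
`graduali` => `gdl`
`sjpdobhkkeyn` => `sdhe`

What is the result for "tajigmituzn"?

tiiz

Looking at the pairs, the operation is to keep one character in every 3, starting at position 1 (positions 1st, 4th, 7th, ...).
So "tajigmituzn" becomes "tiiz".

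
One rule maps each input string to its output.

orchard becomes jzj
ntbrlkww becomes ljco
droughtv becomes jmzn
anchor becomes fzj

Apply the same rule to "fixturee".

Looking at the pairs, the operation is to shift every letter 8 places backward in the alphabet (wrapping around), then keep every other character starting from the second (positions 2nd, 4th, 6th, ...).
"fixturee" → "xaplmjww" → "aljw".

aljw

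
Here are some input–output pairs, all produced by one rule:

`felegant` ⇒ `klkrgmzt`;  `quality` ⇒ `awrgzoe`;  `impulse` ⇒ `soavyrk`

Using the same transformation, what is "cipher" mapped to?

oinvxk

What's happening: swap each adjacent pair of characters (1↔2, 3↔4, ...), then shift every letter 6 places forward in the alphabet (wrapping around).
On "cipher": the first step gives "ichpre", and the second then gives "oinvxk".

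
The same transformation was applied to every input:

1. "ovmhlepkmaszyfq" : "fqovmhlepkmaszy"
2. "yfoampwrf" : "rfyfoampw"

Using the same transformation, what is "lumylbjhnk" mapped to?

What's happening: move the last 2 characters to the front (rotate right by 2).
So "lumylbjhnk" becomes "nklumylbjh".

nklumylbjh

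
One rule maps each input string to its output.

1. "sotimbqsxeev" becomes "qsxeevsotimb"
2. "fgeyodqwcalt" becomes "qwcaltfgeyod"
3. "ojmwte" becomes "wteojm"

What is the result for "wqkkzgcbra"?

gcbrawqkkz

Rule — swap the front and back halves of the string.
Doing the same to "wqkkzgcbra": "gcbrawqkkz".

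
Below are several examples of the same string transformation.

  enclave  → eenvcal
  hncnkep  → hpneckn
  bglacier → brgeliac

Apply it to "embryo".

In each case the input is transformed by: take characters alternately from the front and the back (1st, last, 2nd, 2nd-last, ...).
Applying that to "embryo" gives "eomybr".

eomybr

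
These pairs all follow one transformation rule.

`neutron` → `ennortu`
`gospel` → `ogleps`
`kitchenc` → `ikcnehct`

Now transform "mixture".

The rule is to reverse the string, then move the last 2 characters to the front (rotate right by 2).
"mixture" → "erutxim" → "imerutx".

imerutx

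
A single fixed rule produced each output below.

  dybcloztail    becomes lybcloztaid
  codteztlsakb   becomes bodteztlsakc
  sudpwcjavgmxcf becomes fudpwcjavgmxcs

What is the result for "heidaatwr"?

reidaatwh

In each case the input is transformed by: swap the first and last characters.
Applying that to "heidaatwr" gives "reidaatwh".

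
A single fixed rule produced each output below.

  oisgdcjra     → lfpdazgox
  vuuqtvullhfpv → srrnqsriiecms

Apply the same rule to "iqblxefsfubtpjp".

fnyiubcpcryqmgm

The pattern: shift every letter 3 places backward in the alphabet (wrapping around).
"iqblxefsfubtpjp" → "fnyiubcpcryqmgm".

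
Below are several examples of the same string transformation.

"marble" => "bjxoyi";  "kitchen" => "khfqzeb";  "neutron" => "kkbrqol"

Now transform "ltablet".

qiqxyib

The transformation: shift every letter 3 places backward in the alphabet (wrapping around), then move the last character to the front.
On "ltablet": the first step gives "iqxyibq", and the second then gives "qiqxyib".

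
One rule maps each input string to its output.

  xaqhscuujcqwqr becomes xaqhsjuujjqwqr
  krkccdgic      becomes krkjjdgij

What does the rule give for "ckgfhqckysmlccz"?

jkgfhqjkysmljjz

The rule is to replace every "c" with "j".
For "ckgfhqckysmlccz" the result is "jkgfhqjkysmljjz".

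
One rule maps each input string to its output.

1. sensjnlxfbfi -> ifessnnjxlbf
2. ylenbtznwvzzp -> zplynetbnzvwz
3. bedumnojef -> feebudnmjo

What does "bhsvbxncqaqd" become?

In each case the input is transformed by: swap each adjacent pair of characters (1↔2, 3↔4, ...), then move the last 2 characters to the front (rotate right by 2).
So "bhsvbxncqaqd" becomes "dqhbvsxbcnaq".

dqhbvsxbcnaq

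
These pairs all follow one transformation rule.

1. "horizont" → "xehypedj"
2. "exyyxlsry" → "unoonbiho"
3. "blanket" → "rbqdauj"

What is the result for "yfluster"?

ovbkijuh

Looking at the pairs, the operation is to shift every letter 10 places backward in the alphabet (wrapping around).
For "yfluster" the result is "ovbkijuh".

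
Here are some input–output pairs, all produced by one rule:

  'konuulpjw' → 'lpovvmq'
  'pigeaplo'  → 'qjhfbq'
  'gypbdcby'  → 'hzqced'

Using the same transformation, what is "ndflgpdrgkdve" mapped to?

Rule — shift every letter 1 place forward in the alphabet (wrapping around), then delete the last 2 characters.
"ndflgpdrgkdve" → "oegmhqeshlewf" → "oegmhqeshle".

oegmhqeshle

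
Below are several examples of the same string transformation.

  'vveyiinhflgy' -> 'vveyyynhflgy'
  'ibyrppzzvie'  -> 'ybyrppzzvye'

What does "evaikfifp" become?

The transformation: replace every "i" with "y".
On "evaikfifp" that produces "evaykfyfp".

evaykfyfp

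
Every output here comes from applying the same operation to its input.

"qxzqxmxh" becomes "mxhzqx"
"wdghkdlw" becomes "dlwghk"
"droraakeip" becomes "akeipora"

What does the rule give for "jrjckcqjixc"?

cqjixcjck

Rule — delete the first 2 characters, then move the first 3 characters to the end (rotate left by 3).
"jrjckcqjixc" → "jckcqjixc" → "cqjixcjck".
(Check on "qxzqxmxh": → "zqxmxh" → "mxhzqx" ✓)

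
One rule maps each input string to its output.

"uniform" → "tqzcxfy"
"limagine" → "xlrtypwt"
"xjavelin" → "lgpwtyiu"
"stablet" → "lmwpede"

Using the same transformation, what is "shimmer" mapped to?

txxpcds

Looking at the pairs, the operation is to move the first 2 characters to the end (rotate left by 2), then shift every letter 11 places forward in the alphabet (wrapping around).
"shimmer" → "immersh" → "txxpcds".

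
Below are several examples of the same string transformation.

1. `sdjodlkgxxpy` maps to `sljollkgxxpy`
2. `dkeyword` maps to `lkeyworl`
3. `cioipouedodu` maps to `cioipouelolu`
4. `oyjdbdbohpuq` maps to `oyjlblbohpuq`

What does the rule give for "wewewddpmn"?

wewewllpmn

Each output is the input with this applied: replace every "d" with "l".
For "wewewddpmn" the result is "wewewllpmn".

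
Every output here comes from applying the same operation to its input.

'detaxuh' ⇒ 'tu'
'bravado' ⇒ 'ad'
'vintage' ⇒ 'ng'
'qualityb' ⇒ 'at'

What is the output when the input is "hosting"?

What's happening: keep one character in every 3, starting at position 3 (positions 3rd, 6th, 9th, ...).
Doing the same to "hosting": "sn".

sn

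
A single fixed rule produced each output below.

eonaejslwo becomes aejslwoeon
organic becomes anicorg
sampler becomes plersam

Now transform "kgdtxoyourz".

txoyourzkgd

Rule — move the first 3 characters to the end (rotate left by 3).
Applying that to "kgdtxoyourz" gives "txoyourzkgd".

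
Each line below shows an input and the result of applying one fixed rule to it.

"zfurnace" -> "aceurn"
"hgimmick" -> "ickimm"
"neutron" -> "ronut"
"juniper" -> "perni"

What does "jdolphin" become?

Looking at the pairs, the operation is to delete the first 2 characters, then move the last 3 characters to the front (rotate right by 3).
On "jdolphin": the first step gives "olphin", and the second then gives "hinolp".

hinolp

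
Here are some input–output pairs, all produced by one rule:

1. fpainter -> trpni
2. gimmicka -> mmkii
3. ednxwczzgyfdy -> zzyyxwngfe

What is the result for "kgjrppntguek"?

What's happening: sort the characters into reverse alphabetical order, then delete the last 3 characters.
For "kgjrppntguek", step one produces "utrppnkkjgge"; step two turns that into "utrppnkkj".

utrppnkkj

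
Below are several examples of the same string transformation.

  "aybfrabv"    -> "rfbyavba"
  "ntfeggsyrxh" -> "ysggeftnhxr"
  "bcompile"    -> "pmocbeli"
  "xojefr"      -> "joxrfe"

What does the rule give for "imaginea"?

Rule — reverse the string, then move the first 3 characters to the end (rotate left by 3).
So "imaginea" becomes "igamiaen".

igamiaen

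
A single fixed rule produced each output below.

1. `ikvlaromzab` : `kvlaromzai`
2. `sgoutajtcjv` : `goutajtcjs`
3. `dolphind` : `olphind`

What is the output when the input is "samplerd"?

amplers

In each case the input is transformed by: delete the last character, then move the first character to the end.
"samplerd" → "sampler" → "amplers".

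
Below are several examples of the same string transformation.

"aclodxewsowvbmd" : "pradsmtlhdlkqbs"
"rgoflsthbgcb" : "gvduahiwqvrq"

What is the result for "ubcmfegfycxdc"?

Each output is the input with this applied: shift every letter 11 places backward in the alphabet (wrapping around).
"ubcmfegfycxdc" → "jqrbutvunrmsr".

jqrbutvunrmsr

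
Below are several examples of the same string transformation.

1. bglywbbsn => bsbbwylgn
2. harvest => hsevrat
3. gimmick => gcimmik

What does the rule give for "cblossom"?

Each output is the input with this applied: reverse the string, then swap the first and last characters.
On "cblossom": the first step gives "mossolbc", and the second then gives "cossolbm".

cossolbm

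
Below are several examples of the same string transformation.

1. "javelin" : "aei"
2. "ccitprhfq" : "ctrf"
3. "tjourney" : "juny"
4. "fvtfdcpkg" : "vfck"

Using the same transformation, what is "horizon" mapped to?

What's happening: keep every other character starting from the second (positions 2nd, 4th, 6th, ...).
"horizon" → "oio".

oio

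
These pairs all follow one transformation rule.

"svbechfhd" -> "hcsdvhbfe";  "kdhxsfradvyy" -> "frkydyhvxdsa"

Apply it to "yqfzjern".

zjynqrfe

Rule — take characters alternately from the front and the back (1st, last, 2nd, 2nd-last, ...), then move the last 2 characters to the front (rotate right by 2).
For "yqfzjern", step one produces "ynqrfezj"; step two turns that into "zjynqrfe".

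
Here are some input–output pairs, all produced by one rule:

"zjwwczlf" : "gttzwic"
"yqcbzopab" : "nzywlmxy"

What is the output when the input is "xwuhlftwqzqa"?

The rule is to shift every letter 3 places backward in the alphabet (wrapping around), then delete the first character.
Starting from "xwuhlftwqzqa": after the first operation, "utreicqtnwnx"; after the second, "treicqtnwnx".

treicqtnwnx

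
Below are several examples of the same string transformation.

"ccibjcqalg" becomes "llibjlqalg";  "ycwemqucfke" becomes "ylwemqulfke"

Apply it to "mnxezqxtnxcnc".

Looking at the pairs, the operation is to replace every "c" with "l".
For "mnxezqxtnxcnc" the result is "mnxezqxtnxlnl".

mnxezqxtnxlnl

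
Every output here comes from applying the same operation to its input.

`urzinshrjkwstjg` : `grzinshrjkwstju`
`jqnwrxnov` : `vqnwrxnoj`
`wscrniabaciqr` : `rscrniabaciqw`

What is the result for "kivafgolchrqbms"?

sivafgolchrqbmk

The transformation: swap the first and last characters.
So "kivafgolchrqbms" becomes "sivafgolchrqbmk".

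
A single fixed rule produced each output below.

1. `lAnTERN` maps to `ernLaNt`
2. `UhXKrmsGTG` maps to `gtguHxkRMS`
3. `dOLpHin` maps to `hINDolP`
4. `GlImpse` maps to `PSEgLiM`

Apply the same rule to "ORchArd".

aRDorCH

What's happening: move the last 3 characters to the front (rotate right by 3), then flip the case of every letter.
Applying both steps to "ORchArd": "ArdORch", then "aRDorCH".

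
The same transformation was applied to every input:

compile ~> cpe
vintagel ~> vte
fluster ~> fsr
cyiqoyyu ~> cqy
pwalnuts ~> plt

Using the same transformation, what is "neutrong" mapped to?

ntn

Rule — keep one character in every 3, starting at position 1 (positions 1st, 4th, 7th, ...).
So "neutrong" becomes "ntn".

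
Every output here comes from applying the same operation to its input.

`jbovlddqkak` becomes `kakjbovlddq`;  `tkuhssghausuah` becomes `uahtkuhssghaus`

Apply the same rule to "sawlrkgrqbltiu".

tiusawlrkgrqbl

Looking at the pairs, the operation is to move the last 3 characters to the front (rotate right by 3).
"sawlrkgrqbltiu" → "tiusawlrkgrqbl".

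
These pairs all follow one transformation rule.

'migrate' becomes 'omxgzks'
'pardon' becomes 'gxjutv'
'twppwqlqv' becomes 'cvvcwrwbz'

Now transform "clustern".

rayzkxti

In each case the input is transformed by: move the first character to the end, then shift every letter 6 places forward in the alphabet (wrapping around).
For "clustern", step one produces "lusternc"; step two turns that into "rayzkxti".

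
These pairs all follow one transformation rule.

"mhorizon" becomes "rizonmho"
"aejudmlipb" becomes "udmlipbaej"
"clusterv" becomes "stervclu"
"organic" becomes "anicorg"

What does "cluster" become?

sterclu

The transformation: move the first 3 characters to the end (rotate left by 3).
Doing the same to "cluster": "sterclu".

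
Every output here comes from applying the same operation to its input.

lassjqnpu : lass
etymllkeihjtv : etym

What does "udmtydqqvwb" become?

udmt

Looking at the pairs, the operation is to keep only the first 4 characters.
"udmtydqqvwb" → "udmt".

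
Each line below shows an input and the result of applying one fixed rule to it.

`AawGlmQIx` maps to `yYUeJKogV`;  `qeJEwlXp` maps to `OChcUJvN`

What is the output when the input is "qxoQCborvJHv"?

Each output is the input with this applied: shift every letter 2 places backward in the alphabet (wrapping around), then flip the case of every letter.
Applying both steps to "qxoQCborvJHv": "ovmOAzmptHFt", then "OVMoaZMPThfT".

OVMoaZMPThfT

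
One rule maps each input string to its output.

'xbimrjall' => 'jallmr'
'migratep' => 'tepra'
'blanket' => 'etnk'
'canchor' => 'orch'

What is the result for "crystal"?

Each output is the input with this applied: delete the first 3 characters, then move the first 2 characters to the end (rotate left by 2).
On "crystal": the first step gives "stal", and the second then gives "alst".

alst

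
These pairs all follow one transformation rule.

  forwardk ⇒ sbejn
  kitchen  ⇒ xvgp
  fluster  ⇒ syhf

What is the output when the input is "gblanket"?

toyna

Rule — shift every letter 13 places forward in the alphabet (wrapping around) — i.e. ROT13, then delete the last 3 characters.
Applying both steps to "gblanket": "toynaxrg", then "toyna".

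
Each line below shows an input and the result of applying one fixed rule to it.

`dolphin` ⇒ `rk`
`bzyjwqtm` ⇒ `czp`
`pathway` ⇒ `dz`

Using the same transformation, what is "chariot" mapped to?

The rule is to keep one character in every 3, starting at position 2 (positions 2nd, 5th, 8th, ...), then shift every letter 3 places forward in the alphabet (wrapping around).
Applying both steps to "chariot": "hi", then "kl".

kl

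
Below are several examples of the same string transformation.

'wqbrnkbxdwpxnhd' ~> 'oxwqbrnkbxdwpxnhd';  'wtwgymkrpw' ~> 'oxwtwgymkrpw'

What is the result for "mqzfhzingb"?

What's happening: prepend "ox".
"mqzfhzingb" → "oxmqzfhzingb".

oxmqzfhzingb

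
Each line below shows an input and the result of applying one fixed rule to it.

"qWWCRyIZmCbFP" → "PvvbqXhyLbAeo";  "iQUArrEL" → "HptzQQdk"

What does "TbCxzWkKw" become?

sAbWYvJjV

The rule is to shift every letter 1 place backward in the alphabet (wrapping around), then flip the case of every letter.
"TbCxzWkKw" → "SaBwyVjJv" → "sAbWYvJjV".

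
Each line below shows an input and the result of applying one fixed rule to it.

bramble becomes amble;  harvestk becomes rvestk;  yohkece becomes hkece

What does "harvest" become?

Rule — delete the first 2 characters.
On "harvest" that produces "rvest".

rvest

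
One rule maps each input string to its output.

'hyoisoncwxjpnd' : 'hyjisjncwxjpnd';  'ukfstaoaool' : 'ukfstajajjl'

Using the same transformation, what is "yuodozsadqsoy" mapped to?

yujdjzsadqsjy

The pattern: replace every "o" with "j".
On "yuodozsadqsoy" that produces "yujdjzsadqsjy".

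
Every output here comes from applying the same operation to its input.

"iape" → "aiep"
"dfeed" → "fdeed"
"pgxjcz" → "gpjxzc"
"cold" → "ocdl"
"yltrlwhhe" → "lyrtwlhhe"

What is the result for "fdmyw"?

The pattern: swap each adjacent pair of characters (1↔2, 3↔4, ...).
On "fdmyw" that produces "dfymw".

dfymw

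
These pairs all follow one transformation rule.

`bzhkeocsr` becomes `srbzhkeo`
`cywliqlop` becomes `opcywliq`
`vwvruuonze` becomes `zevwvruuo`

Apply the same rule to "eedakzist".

The pattern: move the last 2 characters to the front (rotate right by 2), then delete the last character.
Starting from "eedakzist": after the first operation, "steedakzi"; after the second, "steedakz".

steedakz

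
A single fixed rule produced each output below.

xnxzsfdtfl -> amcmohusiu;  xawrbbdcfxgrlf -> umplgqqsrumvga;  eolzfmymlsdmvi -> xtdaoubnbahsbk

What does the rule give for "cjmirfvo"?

In each case the input is transformed by: move the last character to the front, then shift every letter 11 places backward in the alphabet (wrapping around).
For "cjmirfvo", step one produces "ocjmirfv"; step two turns that into "drybxguk".

drybxguk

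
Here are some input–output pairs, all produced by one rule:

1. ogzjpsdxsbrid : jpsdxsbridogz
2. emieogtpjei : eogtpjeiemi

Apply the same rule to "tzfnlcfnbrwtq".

What's happening: move the first 3 characters to the end (rotate left by 3).
For "tzfnlcfnbrwtq" the result is "nlcfnbrwtqtzf".

nlcfnbrwtqtzf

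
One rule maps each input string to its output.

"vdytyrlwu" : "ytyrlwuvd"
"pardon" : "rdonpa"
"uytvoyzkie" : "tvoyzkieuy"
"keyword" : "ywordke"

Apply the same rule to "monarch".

narchmo

The pattern: move the first 2 characters to the end (rotate left by 2).
For "monarch" the result is "narchmo".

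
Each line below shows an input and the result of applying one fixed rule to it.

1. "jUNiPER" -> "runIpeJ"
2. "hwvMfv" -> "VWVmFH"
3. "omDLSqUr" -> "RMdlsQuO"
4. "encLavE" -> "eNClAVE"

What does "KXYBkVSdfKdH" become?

Rule — swap the first and last characters, then flip the case of every letter.
Working it through for "KXYBkVSdfKdH": intermediate "HXYBkVSdfKdK", final "hxybKvsDFkDk".

hxybKvsDFkDk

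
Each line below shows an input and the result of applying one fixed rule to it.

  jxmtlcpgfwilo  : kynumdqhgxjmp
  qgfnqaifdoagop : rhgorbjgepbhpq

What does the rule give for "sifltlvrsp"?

Looking at the pairs, the operation is to shift every letter 1 place forward in the alphabet (wrapping around).
So "sifltlvrsp" becomes "tjgmumwstq".

tjgmumwstq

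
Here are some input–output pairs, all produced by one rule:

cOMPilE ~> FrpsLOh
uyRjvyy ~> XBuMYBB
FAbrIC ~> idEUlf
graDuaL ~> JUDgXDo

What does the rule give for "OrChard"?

The rule is to shift every letter 3 places forward in the alphabet (wrapping around), then flip the case of every letter.
"OrChard" → "rUfKDUG".

rUfKDUG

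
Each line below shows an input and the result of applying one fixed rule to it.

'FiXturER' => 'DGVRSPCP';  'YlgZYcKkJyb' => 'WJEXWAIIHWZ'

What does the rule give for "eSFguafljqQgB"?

Each output is the input with this applied: shift every letter 2 places backward in the alphabet (wrapping around), then convert every letter to uppercase.
"eSFguafljqQgB" → "cQDesydjhoOeZ" → "CQDESYDJHOOEZ".

CQDESYDJHOOEZ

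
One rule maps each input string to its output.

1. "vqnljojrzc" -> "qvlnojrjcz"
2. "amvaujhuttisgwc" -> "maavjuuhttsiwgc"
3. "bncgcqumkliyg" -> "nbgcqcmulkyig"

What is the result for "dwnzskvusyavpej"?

The rule is to swap each adjacent pair of characters (1↔2, 3↔4, ...).
"dwnzskvusyavpej" → "wdznksuvysvaepj".

wdznksuvysvaepj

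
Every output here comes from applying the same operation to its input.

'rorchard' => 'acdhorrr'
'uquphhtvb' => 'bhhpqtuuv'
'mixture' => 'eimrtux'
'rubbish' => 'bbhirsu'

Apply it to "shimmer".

Each output is the input with this applied: sort the characters into alphabetical order.
Doing the same to "shimmer": "ehimmrs".

ehimmrs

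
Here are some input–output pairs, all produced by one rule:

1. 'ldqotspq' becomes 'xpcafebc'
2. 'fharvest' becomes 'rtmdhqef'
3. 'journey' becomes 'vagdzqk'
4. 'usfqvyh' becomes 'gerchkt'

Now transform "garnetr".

smdzqfd

The transformation: shift every letter 12 places forward in the alphabet (wrapping around).
For "garnetr" the result is "smdzqfd".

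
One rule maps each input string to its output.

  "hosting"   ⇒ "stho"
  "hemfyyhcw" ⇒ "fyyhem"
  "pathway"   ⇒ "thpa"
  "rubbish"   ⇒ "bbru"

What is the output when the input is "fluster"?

What's happening: delete the last 3 characters, then swap the front and back halves of the string.
For "fluster", step one produces "flus"; step two turns that into "usfl".

usfl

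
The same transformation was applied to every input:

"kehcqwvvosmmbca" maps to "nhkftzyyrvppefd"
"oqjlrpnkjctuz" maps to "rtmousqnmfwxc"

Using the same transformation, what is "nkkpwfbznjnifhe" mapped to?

qnnsziecqmqlikh

The rule is to shift every letter 3 places forward in the alphabet (wrapping around).
So "nkkpwfbznjnifhe" becomes "qnnsziecqmqlikh".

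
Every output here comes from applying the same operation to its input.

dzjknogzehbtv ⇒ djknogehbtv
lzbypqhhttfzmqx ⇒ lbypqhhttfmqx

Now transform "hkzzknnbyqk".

hkknnbyqk

The pattern: remove every "z".
So "hkzzknnbyqk" becomes "hkknnbyqk".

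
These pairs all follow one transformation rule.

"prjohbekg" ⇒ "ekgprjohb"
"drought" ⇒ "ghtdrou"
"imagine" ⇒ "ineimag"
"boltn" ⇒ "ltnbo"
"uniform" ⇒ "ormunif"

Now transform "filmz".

lmzfi

Rule — move the last 3 characters to the front (rotate right by 3).
So "filmz" becomes "lmzfi".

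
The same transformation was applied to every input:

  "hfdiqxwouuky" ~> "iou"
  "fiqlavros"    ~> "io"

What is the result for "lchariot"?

The pattern: keep every other character starting from the second (positions 2nd, 4th, 6th, ...), then keep only the vowels.
On "lchariot": the first step gives "cait", and the second then gives "ai".
(Check on "fiqlavros": → "ilvo" → "io" ✓)

ai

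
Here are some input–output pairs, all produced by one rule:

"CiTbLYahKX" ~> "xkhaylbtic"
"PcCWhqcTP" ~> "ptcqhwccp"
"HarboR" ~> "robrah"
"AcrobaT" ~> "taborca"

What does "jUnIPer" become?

repinuj

Each output is the input with this applied: reverse the string, then convert every letter to lowercase.
For "jUnIPer", step one produces "rePInUj"; step two turns that into "repinuj".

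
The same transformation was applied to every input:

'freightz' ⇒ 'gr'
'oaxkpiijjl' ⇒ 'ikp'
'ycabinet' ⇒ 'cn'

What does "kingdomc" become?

The pattern: sort the characters into alphabetical order, then keep one character in every 3, starting at position 3 (positions 3rd, 6th, 9th, ...).
Working it through for "kingdomc": intermediate "cdgikmno", final "gm".
(Check on "oaxkpiijjl": → "aiijjklopx" → "ikp" ✓)

gm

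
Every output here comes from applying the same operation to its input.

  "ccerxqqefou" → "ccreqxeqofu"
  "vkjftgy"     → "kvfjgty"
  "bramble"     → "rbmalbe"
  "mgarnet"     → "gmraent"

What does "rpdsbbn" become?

prsdbbn

What's happening: swap each adjacent pair of characters (1↔2, 3↔4, ...).
On "rpdsbbn" that produces "prsdbbn".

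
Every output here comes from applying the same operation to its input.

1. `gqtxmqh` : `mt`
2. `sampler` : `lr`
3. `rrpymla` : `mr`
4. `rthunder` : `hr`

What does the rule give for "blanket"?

The transformation: sort the characters into alphabetical order, then keep one character in every 3, starting at position 3 (positions 3rd, 6th, 9th, ...).
On "blanket": the first step gives "abeklnt", and the second then gives "en".

en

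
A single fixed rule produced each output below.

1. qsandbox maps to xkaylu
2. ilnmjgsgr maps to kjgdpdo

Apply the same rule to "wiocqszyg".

lznpwvd

Looking at the pairs, the operation is to delete the first 2 characters, then shift every letter 3 places backward in the alphabet (wrapping around).
For "wiocqszyg", step one produces "ocqszyg"; step two turns that into "lznpwvd".
(Check on "qsandbox": → "andbox" → "xkaylu" ✓)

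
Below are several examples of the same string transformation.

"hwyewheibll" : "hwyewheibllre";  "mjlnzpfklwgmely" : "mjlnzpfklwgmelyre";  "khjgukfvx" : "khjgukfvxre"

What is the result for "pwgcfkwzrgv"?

pwgcfkwzrgvre

The pattern: append "re".
"pwgcfkwzrgv" → "pwgcfkwzrgvre".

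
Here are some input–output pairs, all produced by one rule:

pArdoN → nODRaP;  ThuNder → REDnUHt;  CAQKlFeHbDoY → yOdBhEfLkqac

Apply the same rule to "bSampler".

RELPMAsB

In each case the input is transformed by: reverse the string, then flip the case of every letter.
For "bSampler", step one produces "relpmaSb"; step two turns that into "RELPMAsB".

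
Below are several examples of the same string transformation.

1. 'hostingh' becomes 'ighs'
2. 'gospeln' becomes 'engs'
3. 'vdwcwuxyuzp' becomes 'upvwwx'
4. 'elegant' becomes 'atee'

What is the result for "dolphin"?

In each case the input is transformed by: keep every other character starting from the first (positions 1st, 3rd, 5th, ...), then move the last 2 characters to the front (rotate right by 2).
Working it through for "dolphin": intermediate "dlhn", final "hndl".

hndl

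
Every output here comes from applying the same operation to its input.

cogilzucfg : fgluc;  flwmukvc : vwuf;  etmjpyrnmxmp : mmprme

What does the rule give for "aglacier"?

The transformation: keep every other character starting from the first (positions 1st, 3rd, 5th, ...), then swap the first and last characters.
On "aglacier": the first step gives "alce", and the second then gives "elca".
(Check on "cogilzucfg": → "cgluf" → "fgluc" ✓)

elca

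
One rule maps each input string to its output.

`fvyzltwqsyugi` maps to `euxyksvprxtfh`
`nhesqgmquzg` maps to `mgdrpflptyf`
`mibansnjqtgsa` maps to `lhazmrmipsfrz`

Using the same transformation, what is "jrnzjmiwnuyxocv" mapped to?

iqmyilhvmtxwnbu

Rule — shift every letter 1 place backward in the alphabet (wrapping around).
"jrnzjmiwnuyxocv" → "iqmyilhvmtxwnbu".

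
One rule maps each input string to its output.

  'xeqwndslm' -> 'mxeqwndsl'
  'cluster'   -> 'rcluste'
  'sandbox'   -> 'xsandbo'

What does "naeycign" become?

nnaeycig

In each case the input is transformed by: move the last character to the front.
On "naeycign" that produces "nnaeycig".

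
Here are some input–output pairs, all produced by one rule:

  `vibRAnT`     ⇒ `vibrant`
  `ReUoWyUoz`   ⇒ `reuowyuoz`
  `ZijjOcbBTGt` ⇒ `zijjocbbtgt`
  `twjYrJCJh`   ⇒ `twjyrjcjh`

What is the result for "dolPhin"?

Looking at the pairs, the operation is to convert every letter to lowercase.
"dolPhin" → "dolphin".

dolphin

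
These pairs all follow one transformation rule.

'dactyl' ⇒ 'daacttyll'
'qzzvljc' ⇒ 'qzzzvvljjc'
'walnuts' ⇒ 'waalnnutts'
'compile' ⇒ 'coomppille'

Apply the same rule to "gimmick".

giimmmicck

Each output is the input with this applied: repeat every character 3 times, then keep every other character starting from the second (positions 2nd, 4th, 6th, ...).
Starting from "gimmick": after the first operation, "gggiiimmmmmmiiiccckkk"; after the second, "giimmmicck".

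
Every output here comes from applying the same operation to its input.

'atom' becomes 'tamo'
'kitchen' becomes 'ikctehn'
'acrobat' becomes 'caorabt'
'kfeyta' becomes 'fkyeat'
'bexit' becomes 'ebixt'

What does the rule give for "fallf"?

In each case the input is transformed by: swap each adjacent pair of characters (1↔2, 3↔4, ...).
Doing the same to "fallf": "afllf".

afllf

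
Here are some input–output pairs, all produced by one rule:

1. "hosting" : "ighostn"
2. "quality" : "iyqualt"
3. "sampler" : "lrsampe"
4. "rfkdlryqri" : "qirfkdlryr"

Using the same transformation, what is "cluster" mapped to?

trcluse

The pattern: move the last 2 characters to the front (rotate right by 2), then swap the first and last characters.
"cluster" → "erclust" → "trcluse".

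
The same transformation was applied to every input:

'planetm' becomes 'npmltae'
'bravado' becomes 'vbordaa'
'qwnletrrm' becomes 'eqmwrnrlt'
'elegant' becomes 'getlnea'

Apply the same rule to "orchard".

The rule is to take characters alternately from the front and the back (1st, last, 2nd, 2nd-last, ...), then move the last character to the front.
Applying both steps to "orchard": "odrrcah", then "hodrrca".

hodrrca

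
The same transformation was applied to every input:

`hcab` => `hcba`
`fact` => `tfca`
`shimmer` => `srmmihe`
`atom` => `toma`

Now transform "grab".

rgba

Each output is the input with this applied: sort the characters into reverse alphabetical order.
"grab" → "rgba".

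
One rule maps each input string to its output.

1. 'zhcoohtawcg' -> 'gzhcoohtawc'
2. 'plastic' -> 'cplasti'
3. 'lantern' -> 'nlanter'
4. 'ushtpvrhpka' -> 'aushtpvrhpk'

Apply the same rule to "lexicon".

nlexico

Looking at the pairs, the operation is to move the last character to the front.
"lexicon" → "nlexico".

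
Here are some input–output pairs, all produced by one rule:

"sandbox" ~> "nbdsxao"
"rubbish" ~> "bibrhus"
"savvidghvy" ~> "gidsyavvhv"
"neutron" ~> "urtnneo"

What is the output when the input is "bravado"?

aavbord

Each output is the input with this applied: take characters alternately from the front and the back (1st, last, 2nd, 2nd-last, ...), then move the last 3 characters to the front (rotate right by 3).
On "bravado": the first step gives "bordaav", and the second then gives "aavbord".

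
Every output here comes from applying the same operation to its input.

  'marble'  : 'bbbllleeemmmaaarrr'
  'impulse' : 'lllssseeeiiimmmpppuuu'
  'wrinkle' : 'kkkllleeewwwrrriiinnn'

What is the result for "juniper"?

In each case the input is transformed by: move the last 3 characters to the front (rotate right by 3), then repeat every character 3 times.
On "juniper": the first step gives "perjuni", and the second then gives "pppeeerrrjjjuuunnniii".

pppeeerrrjjjuuunnniii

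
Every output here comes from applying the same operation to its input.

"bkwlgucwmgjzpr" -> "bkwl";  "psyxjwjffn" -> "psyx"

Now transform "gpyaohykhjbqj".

gpya

Looking at the pairs, the operation is to keep only the first 4 characters.
On "gpyaohykhjbqj" that produces "gpya".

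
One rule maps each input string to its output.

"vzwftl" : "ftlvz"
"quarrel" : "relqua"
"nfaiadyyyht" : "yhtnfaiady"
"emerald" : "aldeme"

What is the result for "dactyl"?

The transformation: move the last 3 characters to the front (rotate right by 3), then delete the last character.
For "dactyl", step one produces "tyldac"; step two turns that into "tylda".

tylda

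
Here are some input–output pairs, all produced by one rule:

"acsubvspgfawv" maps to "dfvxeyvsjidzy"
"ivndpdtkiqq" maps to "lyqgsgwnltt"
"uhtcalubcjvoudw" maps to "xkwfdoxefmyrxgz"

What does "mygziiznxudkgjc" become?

Rule — shift every letter 3 places forward in the alphabet (wrapping around).
So "mygziiznxudkgjc" becomes "pbjcllcqaxgnjmf".

pbjcllcqaxgnjmf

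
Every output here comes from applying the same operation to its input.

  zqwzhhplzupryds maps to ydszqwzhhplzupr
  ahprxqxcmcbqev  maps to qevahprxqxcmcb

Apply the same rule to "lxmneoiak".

Looking at the pairs, the operation is to move the last 3 characters to the front (rotate right by 3).
For "lxmneoiak" the result is "iaklxmneo".

iaklxmneo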